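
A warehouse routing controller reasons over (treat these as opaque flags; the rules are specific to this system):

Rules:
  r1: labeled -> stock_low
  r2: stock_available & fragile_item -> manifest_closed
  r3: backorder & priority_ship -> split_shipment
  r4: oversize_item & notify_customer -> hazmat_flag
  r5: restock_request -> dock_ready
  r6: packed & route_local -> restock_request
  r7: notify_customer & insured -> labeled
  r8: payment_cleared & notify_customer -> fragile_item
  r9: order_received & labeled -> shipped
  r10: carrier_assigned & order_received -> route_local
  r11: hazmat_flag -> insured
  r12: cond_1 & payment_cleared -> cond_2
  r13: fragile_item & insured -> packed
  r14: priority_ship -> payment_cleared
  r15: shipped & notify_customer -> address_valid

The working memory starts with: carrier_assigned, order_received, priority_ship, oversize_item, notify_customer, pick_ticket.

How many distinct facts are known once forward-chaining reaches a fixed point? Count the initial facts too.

18

Round 1 fires r4, r10, r14, giving hazmat_flag, route_local, payment_cleared.
Round 2 fires r8, r11, giving fragile_item, insured.
Round 3 fires r7, r13, giving labeled, packed.
Round 4 fires r1, r6, r9, giving stock_low, restock_request, shipped.
Round 5 fires r5, r15, giving dock_ready, address_valid.
Closure: {address_valid, carrier_assigned, dock_ready, fragile_item, hazmat_flag, insured, labeled, notify_customer, order_received, oversize_item, packed, payment_cleared, pick_ticket, priority_ship, restock_request, route_local, shipped, stock_low} — 18 facts.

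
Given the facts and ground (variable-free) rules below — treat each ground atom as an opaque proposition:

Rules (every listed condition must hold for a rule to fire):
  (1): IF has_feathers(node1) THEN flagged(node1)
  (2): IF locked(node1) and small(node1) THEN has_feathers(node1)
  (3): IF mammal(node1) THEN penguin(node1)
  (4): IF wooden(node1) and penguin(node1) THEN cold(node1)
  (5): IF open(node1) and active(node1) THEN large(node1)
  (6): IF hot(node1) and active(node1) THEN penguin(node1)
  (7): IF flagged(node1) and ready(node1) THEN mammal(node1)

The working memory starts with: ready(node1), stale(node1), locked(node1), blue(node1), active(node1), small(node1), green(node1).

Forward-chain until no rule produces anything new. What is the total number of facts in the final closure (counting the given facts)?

11

Round 1: (2) [IF locked(node1) and small(node1) THEN has_feathers(node1)]. New: has_feathers(node1).
Round 2: (1) [IF has_feathers(node1) THEN flagged(node1)]. New: flagged(node1).
Round 3: (7) [IF flagged(node1) and ready(node1) THEN mammal(node1)]. New: mammal(node1).
Round 4: (3) [IF mammal(node1) THEN penguin(node1)]. New: penguin(node1).
Closure: {active(node1), blue(node1), flagged(node1), green(node1), has_feathers(node1), locked(node1), mammal(node1), penguin(node1), ready(node1), small(node1), stale(node1)} — 11 facts.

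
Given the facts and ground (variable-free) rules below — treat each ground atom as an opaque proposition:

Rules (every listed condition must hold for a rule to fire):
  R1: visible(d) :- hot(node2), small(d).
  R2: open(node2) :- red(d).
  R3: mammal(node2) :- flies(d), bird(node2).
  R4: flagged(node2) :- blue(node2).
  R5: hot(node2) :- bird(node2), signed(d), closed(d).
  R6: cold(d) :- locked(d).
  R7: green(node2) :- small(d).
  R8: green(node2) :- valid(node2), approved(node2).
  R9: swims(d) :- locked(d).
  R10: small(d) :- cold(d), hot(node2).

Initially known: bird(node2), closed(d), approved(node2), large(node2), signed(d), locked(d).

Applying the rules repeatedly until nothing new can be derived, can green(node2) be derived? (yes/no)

Round 1: R5 [hot(node2) :- bird(node2), signed(d), closed(d).]; R6 [cold(d) :- locked(d).]; R9 [swims(d) :- locked(d).]. New: hot(node2), cold(d), swims(d).
Round 2: R10 [small(d) :- cold(d), hot(node2).]. New: small(d).
Round 3: R1 [visible(d) :- hot(node2), small(d).]; R7 [green(node2) :- small(d).]. New: visible(d), green(node2).
green(node2) appears in round 3, so it is derivable.

yes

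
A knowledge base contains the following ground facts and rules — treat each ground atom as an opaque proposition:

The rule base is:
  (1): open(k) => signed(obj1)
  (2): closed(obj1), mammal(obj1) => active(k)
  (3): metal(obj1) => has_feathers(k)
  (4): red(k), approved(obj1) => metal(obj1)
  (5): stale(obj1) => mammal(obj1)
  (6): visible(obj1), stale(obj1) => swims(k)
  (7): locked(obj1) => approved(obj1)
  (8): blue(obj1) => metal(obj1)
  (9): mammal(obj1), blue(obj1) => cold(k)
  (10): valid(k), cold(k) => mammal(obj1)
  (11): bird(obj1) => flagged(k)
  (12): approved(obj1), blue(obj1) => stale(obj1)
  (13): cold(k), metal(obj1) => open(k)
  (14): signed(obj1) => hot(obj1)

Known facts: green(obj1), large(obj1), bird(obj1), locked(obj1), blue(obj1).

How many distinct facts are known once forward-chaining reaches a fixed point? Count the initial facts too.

15

Round 1 — (7), (8), (11), derive approved(obj1), metal(obj1), flagged(k).
Round 2 — (3), (12), derive has_feathers(k), stale(obj1).
Round 3 — (5), derive mammal(obj1).
Round 4 — (9), derive cold(k).
Round 5 — (13), derive open(k).
Round 6 — (1), derive signed(obj1).
Round 7 — (14), derive hot(obj1).
Closure: {approved(obj1), bird(obj1), blue(obj1), cold(k), flagged(k), green(obj1), has_feathers(k), hot(obj1), large(obj1), locked(obj1), mammal(obj1), metal(obj1), open(k), signed(obj1), stale(obj1)} — 15 facts.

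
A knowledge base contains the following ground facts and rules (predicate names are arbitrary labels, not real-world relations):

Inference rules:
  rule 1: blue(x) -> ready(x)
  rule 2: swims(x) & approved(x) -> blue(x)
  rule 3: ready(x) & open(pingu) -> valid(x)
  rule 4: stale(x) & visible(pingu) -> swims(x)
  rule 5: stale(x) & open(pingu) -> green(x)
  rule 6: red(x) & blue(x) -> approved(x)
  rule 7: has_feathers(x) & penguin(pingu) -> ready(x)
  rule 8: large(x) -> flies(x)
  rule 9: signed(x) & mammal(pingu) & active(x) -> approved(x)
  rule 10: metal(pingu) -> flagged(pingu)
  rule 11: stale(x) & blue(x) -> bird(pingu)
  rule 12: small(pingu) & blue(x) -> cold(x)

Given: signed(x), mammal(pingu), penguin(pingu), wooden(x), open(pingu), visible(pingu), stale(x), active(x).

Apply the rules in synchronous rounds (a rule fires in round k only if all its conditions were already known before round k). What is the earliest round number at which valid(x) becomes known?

4

Round 1: rule 4 [stale(x) & visible(pingu) -> swims(x)]; rule 5 [stale(x) & open(pingu) -> green(x)]; rule 9 [signed(x) & mammal(pingu) & active(x) -> approved(x)]. Adds swims(x), green(x), approved(x).
Round 2: rule 2 [swims(x) & approved(x) -> blue(x)]. Adds blue(x).
Round 3: rule 1 [blue(x) -> ready(x)]; rule 11 [stale(x) & blue(x) -> bird(pingu)]. Adds ready(x), bird(pingu).
Round 4: rule 3 [ready(x) & open(pingu) -> valid(x)]. Adds valid(x).
valid(x) first appears in round 4.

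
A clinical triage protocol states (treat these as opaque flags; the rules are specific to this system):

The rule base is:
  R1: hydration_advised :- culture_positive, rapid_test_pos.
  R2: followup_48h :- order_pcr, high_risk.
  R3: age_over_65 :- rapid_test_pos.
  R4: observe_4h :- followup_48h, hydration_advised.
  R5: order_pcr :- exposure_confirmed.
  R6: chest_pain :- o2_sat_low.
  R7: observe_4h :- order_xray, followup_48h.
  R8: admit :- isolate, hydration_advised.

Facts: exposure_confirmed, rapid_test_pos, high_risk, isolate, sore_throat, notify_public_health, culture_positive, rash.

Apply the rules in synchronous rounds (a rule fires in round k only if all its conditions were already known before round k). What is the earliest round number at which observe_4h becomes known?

Round 1: R1 [hydration_advised :- culture_positive, rapid_test_pos.]; R3 [age_over_65 :- rapid_test_pos.]; R5 [order_pcr :- exposure_confirmed.]. New: hydration_advised, age_over_65, order_pcr.
Round 2: R2 [followup_48h :- order_pcr, high_risk.]; R8 [admit :- isolate, hydration_advised.]. New: followup_48h, admit.
Round 3: R4 [observe_4h :- followup_48h, hydration_advised.]. New: observe_4h.
observe_4h first appears in round 3.

3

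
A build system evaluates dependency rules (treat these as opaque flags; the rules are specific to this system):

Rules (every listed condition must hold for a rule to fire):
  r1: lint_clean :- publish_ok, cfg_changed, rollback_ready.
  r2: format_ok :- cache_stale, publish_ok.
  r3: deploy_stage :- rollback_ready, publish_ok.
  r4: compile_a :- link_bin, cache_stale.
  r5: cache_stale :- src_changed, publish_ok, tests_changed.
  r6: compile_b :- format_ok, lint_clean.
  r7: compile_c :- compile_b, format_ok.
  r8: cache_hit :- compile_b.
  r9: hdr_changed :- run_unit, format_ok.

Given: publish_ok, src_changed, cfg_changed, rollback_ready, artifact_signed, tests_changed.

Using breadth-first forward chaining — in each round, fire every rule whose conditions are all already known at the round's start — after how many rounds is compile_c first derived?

4

Round 1: r1 [lint_clean :- publish_ok, cfg_changed, rollback_ready.]; r3 [deploy_stage :- rollback_ready, publish_ok.]; r5 [cache_stale :- src_changed, publish_ok, tests_changed.]. Adds lint_clean, deploy_stage, cache_stale.
Round 2: r2 [format_ok :- cache_stale, publish_ok.]. Adds format_ok.
Round 3: r6 [compile_b :- format_ok, lint_clean.]. Adds compile_b.
Round 4: r7 [compile_c :- compile_b, format_ok.]; r8 [cache_hit :- compile_b.]. Adds compile_c, cache_hit.
compile_c first appears in round 4.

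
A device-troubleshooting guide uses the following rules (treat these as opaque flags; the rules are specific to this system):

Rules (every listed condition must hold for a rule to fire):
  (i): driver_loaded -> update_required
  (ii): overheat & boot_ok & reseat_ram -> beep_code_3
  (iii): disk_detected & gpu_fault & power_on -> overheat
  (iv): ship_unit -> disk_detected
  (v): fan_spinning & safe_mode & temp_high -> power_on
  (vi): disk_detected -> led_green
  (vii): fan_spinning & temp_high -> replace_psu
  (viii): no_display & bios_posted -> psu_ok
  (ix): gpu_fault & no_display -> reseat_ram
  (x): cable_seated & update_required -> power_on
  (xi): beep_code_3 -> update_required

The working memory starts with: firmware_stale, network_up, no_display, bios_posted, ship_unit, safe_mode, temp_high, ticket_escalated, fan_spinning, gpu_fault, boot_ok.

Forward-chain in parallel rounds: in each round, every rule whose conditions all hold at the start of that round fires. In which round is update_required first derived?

4

Round 1: (iv) [ship_unit -> disk_detected]; (v) [fan_spinning & safe_mode & temp_high -> power_on]; (vii) [fan_spinning & temp_high -> replace_psu]; (viii) [no_display & bios_posted -> psu_ok]; (ix) [gpu_fault & no_display -> reseat_ram]. Adds disk_detected, power_on, replace_psu, psu_ok, reseat_ram.
Round 2: (iii) [disk_detected & gpu_fault & power_on -> overheat]; (vi) [disk_detected -> led_green]. Adds overheat, led_green.
Round 3: (ii) [overheat & boot_ok & reseat_ram -> beep_code_3]. Adds beep_code_3.
Round 4: (xi) [beep_code_3 -> update_required]. Adds update_required.
update_required first appears in round 4.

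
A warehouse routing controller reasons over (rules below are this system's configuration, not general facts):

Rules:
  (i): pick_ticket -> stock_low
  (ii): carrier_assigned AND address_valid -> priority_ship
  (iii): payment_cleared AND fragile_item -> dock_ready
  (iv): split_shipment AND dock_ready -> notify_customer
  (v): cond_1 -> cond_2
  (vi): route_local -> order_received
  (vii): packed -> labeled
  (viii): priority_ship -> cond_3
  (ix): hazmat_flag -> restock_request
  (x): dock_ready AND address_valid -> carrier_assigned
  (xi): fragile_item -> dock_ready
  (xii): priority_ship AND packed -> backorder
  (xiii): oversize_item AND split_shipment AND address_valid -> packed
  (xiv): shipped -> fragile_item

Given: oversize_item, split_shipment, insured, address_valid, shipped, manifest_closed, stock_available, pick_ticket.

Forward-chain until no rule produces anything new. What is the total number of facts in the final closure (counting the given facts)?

18

Round 1: (i) [pick_ticket -> stock_low]; (xiii) [oversize_item AND split_shipment AND address_valid -> packed]; (xiv) [shipped -> fragile_item]. New: stock_low, packed, fragile_item.
Round 2: (vii) [packed -> labeled]; (xi) [fragile_item -> dock_ready]. New: labeled, dock_ready.
Round 3: (iv) [split_shipment AND dock_ready -> notify_customer]; (x) [dock_ready AND address_valid -> carrier_assigned]. New: notify_customer, carrier_assigned.
Round 4: (ii) [carrier_assigned AND address_valid -> priority_ship]. New: priority_ship.
Round 5: (viii) [priority_ship -> cond_3]; (xii) [priority_ship AND packed -> backorder]. New: cond_3, backorder.
Closure: {address_valid, backorder, carrier_assigned, cond_3, dock_ready, fragile_item, insured, labeled, manifest_closed, notify_customer, oversize_item, packed, pick_ticket, priority_ship, shipped, split_shipment, stock_available, stock_low} — 18 facts.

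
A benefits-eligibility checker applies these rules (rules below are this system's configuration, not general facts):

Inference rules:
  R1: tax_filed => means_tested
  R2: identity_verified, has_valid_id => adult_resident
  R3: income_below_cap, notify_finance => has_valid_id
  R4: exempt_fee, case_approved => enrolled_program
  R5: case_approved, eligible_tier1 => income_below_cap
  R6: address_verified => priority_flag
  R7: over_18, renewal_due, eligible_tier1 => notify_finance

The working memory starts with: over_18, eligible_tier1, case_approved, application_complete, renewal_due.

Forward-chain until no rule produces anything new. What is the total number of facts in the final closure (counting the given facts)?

8

Round 1 — R5, R7, derive income_below_cap, notify_finance.
Round 2 — R3, derive has_valid_id.
Closure: {application_complete, case_approved, eligible_tier1, has_valid_id, income_below_cap, notify_finance, over_18, renewal_due} — 8 facts.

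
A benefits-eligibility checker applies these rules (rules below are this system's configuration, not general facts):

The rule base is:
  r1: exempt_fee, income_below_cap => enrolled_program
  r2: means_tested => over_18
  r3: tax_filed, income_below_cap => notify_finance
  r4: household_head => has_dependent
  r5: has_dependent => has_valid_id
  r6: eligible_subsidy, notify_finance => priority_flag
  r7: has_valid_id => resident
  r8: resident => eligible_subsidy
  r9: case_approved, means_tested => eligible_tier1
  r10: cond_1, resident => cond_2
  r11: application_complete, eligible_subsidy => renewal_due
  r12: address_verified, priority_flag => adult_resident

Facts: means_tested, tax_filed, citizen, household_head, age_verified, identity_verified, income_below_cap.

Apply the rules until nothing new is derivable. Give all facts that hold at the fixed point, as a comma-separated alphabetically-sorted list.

Round 1 fires r2, r3, r4, giving over_18, notify_finance, has_dependent.
Round 2 fires r5, giving has_valid_id.
Round 3 fires r7, giving resident.
Round 4 fires r8, giving eligible_subsidy.
Round 5 fires r6, giving priority_flag.

age_verified, citizen, eligible_subsidy, has_dependent, has_valid_id, household_head, identity_verified, income_below_cap, means_tested, notify_finance, over_18, priority_flag, resident, tax_filed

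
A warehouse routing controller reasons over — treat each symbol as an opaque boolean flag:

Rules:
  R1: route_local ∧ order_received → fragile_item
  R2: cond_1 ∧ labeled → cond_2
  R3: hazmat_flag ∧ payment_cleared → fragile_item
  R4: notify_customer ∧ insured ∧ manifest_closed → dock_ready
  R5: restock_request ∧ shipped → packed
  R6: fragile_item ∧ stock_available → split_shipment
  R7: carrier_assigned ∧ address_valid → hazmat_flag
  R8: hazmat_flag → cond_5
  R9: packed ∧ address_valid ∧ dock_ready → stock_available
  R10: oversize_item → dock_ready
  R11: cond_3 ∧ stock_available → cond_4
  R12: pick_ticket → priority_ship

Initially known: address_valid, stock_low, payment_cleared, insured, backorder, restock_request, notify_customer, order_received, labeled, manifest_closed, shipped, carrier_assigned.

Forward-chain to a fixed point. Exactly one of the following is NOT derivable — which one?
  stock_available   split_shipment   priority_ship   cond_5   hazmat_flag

priority_ship

Round 1 — R4, R5, R7, derive dock_ready, packed, hazmat_flag.
Round 2 — R3, R8, R9, derive fragile_item, cond_5, stock_available.
Round 3 — R6, derive split_shipment.
Derived: cond_5 (round 2), stock_available (round 2), hazmat_flag (round 1), split_shipment (round 3). priority_ship never appears in any round.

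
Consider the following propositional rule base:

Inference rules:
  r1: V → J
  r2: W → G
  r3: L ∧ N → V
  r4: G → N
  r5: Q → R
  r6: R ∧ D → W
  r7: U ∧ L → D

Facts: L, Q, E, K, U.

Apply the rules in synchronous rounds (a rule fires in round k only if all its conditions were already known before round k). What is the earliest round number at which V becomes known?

5

Round 1: r5 [Q → R]; r7 [U ∧ L → D]. New: R, D.
Round 2: r6 [R ∧ D → W]. New: W.
Round 3: r2 [W → G]. New: G.
Round 4: r4 [G → N]. New: N.
Round 5: r3 [L ∧ N → V]. New: V.
V first appears in round 5.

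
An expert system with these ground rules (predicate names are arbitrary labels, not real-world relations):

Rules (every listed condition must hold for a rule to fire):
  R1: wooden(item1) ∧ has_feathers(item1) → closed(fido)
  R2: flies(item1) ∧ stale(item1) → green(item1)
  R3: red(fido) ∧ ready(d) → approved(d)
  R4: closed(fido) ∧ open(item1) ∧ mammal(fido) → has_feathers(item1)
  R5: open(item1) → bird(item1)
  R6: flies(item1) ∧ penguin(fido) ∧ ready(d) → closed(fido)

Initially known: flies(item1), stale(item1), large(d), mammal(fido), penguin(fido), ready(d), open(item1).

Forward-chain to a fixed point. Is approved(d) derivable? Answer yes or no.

no

[1] R2 [flies(item1) ∧ stale(item1) → green(item1)]; R5 [open(item1) → bird(item1)]; R6 [flies(item1) ∧ penguin(fido) ∧ ready(d) → closed(fido)]. ⇒ new: green(item1), bird(item1), closed(fido).
[2] R4 [closed(fido) ∧ open(item1) ∧ mammal(fido) → has_feathers(item1)]. ⇒ new: has_feathers(item1).
Fixed point reached. approved(d) is concluded only by R3; R3 needs red(fido) (never derived).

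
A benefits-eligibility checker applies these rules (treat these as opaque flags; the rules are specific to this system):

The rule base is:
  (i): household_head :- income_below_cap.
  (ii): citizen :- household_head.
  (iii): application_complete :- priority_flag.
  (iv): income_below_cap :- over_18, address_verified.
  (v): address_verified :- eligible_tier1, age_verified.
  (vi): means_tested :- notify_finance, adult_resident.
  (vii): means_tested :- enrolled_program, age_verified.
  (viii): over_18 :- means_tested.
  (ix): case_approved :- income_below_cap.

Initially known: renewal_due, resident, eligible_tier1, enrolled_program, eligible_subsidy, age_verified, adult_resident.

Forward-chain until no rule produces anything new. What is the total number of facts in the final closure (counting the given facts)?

14

[1] (v) [address_verified :- eligible_tier1, age_verified.]; (vii) [means_tested :- enrolled_program, age_verified.]. ⇒ new: address_verified, means_tested.
[2] (viii) [over_18 :- means_tested.]. ⇒ new: over_18.
[3] (iv) [income_below_cap :- over_18, address_verified.]. ⇒ new: income_below_cap.
[4] (i) [household_head :- income_below_cap.]; (ix) [case_approved :- income_below_cap.]. ⇒ new: household_head, case_approved.
[5] (ii) [citizen :- household_head.]. ⇒ new: citizen.
Closure: {address_verified, adult_resident, age_verified, case_approved, citizen, eligible_subsidy, eligible_tier1, enrolled_program, household_head, income_below_cap, means_tested, over_18, renewal_due, resident} — 14 facts.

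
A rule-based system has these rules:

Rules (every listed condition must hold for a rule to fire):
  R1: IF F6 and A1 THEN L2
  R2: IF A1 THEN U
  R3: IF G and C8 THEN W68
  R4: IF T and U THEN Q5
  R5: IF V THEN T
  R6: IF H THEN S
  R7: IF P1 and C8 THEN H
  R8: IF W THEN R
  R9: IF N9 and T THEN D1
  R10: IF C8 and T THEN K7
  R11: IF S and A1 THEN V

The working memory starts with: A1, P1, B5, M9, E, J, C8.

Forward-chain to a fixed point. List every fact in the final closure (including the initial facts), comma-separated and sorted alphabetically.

A1, B5, C8, E, H, J, K7, M9, P1, Q5, S, T, U, V

Round 1 fires R2, R7, giving U, H.
Round 2 fires R6, giving S.
Round 3 fires R11, giving V.
Round 4 fires R5, giving T.
Round 5 fires R4, R10, giving Q5, K7.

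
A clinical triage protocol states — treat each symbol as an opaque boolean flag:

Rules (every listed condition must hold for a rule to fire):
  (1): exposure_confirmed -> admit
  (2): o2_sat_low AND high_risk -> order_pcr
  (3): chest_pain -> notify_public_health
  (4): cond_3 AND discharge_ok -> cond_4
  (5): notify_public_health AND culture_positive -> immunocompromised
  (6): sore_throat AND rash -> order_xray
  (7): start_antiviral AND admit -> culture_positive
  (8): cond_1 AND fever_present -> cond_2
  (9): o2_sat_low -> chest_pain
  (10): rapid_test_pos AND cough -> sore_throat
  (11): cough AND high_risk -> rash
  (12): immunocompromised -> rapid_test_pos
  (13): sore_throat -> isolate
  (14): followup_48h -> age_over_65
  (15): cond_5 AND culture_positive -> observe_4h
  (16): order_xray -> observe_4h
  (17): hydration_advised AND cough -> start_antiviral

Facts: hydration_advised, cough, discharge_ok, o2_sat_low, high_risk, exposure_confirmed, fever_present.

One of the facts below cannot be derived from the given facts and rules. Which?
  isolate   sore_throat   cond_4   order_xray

Round 1: (1) [exposure_confirmed -> admit]; (2) [o2_sat_low AND high_risk -> order_pcr]; (9) [o2_sat_low -> chest_pain]; (11) [cough AND high_risk -> rash]; (17) [hydration_advised AND cough -> start_antiviral]. New: admit, order_pcr, chest_pain, rash, start_antiviral.
Round 2: (3) [chest_pain -> notify_public_health]; (7) [start_antiviral AND admit -> culture_positive]. New: notify_public_health, culture_positive.
Round 3: (5) [notify_public_health AND culture_positive -> immunocompromised]. New: immunocompromised.
Round 4: (12) [immunocompromised -> rapid_test_pos]. New: rapid_test_pos.
Round 5: (10) [rapid_test_pos AND cough -> sore_throat]. New: sore_throat.
Round 6: (6) [sore_throat AND rash -> order_xray]; (13) [sore_throat -> isolate]. New: order_xray, isolate.
Round 7: (16) [order_xray -> observe_4h]. New: observe_4h.
Derived: isolate (round 6), order_xray (round 6), sore_throat (round 5). cond_4 never appears in any round.

cond_4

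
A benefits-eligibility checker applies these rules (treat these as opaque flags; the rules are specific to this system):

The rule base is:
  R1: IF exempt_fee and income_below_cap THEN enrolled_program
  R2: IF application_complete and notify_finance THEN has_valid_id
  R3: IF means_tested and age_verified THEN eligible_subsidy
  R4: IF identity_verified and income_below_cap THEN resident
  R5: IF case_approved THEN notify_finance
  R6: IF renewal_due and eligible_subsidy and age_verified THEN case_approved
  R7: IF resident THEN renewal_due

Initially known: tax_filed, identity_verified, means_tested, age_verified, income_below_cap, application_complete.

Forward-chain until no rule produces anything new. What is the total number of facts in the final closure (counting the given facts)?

Round 1 — R3, R4, derive eligible_subsidy, resident.
Round 2 — R7, derive renewal_due.
Round 3 — R6, derive case_approved.
Round 4 — R5, derive notify_finance.
Round 5 — R2, derive has_valid_id.
Closure: {age_verified, application_complete, case_approved, eligible_subsidy, has_valid_id, identity_verified, income_below_cap, means_tested, notify_finance, renewal_due, resident, tax_filed} — 12 facts.

12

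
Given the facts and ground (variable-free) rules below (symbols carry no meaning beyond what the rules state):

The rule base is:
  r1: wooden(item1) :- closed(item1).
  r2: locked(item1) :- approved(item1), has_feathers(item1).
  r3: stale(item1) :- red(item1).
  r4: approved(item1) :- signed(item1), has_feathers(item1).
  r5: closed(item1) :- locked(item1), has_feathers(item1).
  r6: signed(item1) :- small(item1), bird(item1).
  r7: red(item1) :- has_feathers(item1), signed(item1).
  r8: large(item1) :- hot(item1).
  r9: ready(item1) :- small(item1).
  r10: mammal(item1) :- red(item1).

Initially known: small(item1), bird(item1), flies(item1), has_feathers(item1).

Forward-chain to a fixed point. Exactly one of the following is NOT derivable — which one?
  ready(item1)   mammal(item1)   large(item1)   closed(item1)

Round 1: r6 [signed(item1) :- small(item1), bird(item1).]; r9 [ready(item1) :- small(item1).]. Adds signed(item1), ready(item1).
Round 2: r4 [approved(item1) :- signed(item1), has_feathers(item1).]; r7 [red(item1) :- has_feathers(item1), signed(item1).]. Adds approved(item1), red(item1).
Round 3: r2 [locked(item1) :- approved(item1), has_feathers(item1).]; r3 [stale(item1) :- red(item1).]; r10 [mammal(item1) :- red(item1).]. Adds locked(item1), stale(item1), mammal(item1).
Round 4: r5 [closed(item1) :- locked(item1), has_feathers(item1).]. Adds closed(item1).
Round 5: r1 [wooden(item1) :- closed(item1).]. Adds wooden(item1).
Derived: mammal(item1) (round 3), closed(item1) (round 4), ready(item1) (round 1). large(item1) never appears in any round.

large(item1)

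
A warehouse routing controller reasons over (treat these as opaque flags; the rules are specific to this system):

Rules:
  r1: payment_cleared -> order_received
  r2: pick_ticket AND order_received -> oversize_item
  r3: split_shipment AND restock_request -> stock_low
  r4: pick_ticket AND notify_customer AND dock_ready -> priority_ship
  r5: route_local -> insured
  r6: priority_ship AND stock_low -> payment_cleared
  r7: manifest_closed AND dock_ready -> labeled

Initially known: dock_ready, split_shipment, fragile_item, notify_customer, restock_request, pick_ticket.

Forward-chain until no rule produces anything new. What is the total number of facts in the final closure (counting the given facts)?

Round 1: r3 [split_shipment AND restock_request -> stock_low]; r4 [pick_ticket AND notify_customer AND dock_ready -> priority_ship]. New: stock_low, priority_ship.
Round 2: r6 [priority_ship AND stock_low -> payment_cleared]. New: payment_cleared.
Round 3: r1 [payment_cleared -> order_received]. New: order_received.
Round 4: r2 [pick_ticket AND order_received -> oversize_item]. New: oversize_item.
Closure: {dock_ready, fragile_item, notify_customer, order_received, oversize_item, payment_cleared, pick_ticket, priority_ship, restock_request, split_shipment, stock_low} — 11 facts.

11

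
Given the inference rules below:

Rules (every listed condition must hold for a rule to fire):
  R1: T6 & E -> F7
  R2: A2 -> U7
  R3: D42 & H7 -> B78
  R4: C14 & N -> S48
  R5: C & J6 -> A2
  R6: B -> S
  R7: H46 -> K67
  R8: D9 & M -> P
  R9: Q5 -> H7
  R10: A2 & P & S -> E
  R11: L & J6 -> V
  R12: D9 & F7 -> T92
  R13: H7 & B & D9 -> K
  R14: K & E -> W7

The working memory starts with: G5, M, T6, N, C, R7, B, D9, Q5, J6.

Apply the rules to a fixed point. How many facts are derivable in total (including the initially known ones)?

Round 1 — R5, R6, R8, R9, derive A2, S, P, H7.
Round 2 — R2, R10, R13, derive U7, E, K.
Round 3 — R1, R14, derive F7, W7.
Round 4 — R12, derive T92.
Closure: {A2, B, C, D9, E, F7, G5, H7, J6, K, M, N, P, Q5, R7, S, T6, T92, U7, W7} — 20 facts.

20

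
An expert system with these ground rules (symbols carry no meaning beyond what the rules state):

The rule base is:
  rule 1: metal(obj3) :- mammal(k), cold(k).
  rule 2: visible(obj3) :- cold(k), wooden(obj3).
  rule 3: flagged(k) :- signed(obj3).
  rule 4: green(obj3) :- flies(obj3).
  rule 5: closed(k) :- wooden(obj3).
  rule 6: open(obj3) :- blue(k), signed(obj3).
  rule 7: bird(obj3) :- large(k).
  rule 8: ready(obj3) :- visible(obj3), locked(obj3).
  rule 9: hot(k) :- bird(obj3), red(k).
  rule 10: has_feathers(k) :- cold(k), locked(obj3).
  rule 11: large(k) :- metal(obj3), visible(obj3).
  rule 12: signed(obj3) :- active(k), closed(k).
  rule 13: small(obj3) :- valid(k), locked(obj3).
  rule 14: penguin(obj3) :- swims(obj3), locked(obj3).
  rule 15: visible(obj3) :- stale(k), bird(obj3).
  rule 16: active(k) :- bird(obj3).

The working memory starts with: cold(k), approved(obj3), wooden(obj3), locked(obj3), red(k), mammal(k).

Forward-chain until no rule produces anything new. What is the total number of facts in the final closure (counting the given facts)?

Round 1: rule 1 [metal(obj3) :- mammal(k), cold(k).]; rule 2 [visible(obj3) :- cold(k), wooden(obj3).]; rule 5 [closed(k) :- wooden(obj3).]; rule 10 [has_feathers(k) :- cold(k), locked(obj3).]. New: metal(obj3), visible(obj3), closed(k), has_feathers(k).
Round 2: rule 8 [ready(obj3) :- visible(obj3), locked(obj3).]; rule 11 [large(k) :- metal(obj3), visible(obj3).]. New: ready(obj3), large(k).
Round 3: rule 7 [bird(obj3) :- large(k).]. New: bird(obj3).
Round 4: rule 9 [hot(k) :- bird(obj3), red(k).]; rule 16 [active(k) :- bird(obj3).]. New: hot(k), active(k).
Round 5: rule 12 [signed(obj3) :- active(k), closed(k).]. New: signed(obj3).
Round 6: rule 3 [flagged(k) :- signed(obj3).]. New: flagged(k).
Closure: {active(k), approved(obj3), bird(obj3), closed(k), cold(k), flagged(k), has_feathers(k), hot(k), large(k), locked(obj3), mammal(k), metal(obj3), ready(obj3), red(k), signed(obj3), visible(obj3), wooden(obj3)} — 17 facts.

17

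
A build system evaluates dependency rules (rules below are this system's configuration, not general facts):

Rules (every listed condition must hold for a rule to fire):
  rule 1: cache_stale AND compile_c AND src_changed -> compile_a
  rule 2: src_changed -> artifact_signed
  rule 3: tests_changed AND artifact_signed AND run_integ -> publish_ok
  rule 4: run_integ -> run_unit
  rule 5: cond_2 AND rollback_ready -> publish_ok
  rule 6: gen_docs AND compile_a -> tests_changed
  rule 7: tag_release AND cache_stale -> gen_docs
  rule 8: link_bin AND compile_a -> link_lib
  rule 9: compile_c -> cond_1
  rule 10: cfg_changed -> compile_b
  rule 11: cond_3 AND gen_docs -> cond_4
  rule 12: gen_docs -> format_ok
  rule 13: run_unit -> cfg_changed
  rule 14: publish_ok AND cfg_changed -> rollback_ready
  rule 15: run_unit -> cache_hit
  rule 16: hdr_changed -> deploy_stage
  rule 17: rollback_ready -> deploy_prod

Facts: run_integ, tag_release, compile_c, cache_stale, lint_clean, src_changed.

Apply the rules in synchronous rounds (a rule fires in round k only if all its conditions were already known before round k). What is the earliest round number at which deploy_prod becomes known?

Round 1: rule 1 [cache_stale AND compile_c AND src_changed -> compile_a]; rule 2 [src_changed -> artifact_signed]; rule 4 [run_integ -> run_unit]; rule 7 [tag_release AND cache_stale -> gen_docs]; rule 9 [compile_c -> cond_1]. New: compile_a, artifact_signed, run_unit, gen_docs, cond_1.
Round 2: rule 6 [gen_docs AND compile_a -> tests_changed]; rule 12 [gen_docs -> format_ok]; rule 13 [run_unit -> cfg_changed]; rule 15 [run_unit -> cache_hit]. New: tests_changed, format_ok, cfg_changed, cache_hit.
Round 3: rule 3 [tests_changed AND artifact_signed AND run_integ -> publish_ok]; rule 10 [cfg_changed -> compile_b]. New: publish_ok, compile_b.
Round 4: rule 14 [publish_ok AND cfg_changed -> rollback_ready]. New: rollback_ready.
Round 5: rule 17 [rollback_ready -> deploy_prod]. New: deploy_prod.
deploy_prod first appears in round 5.

5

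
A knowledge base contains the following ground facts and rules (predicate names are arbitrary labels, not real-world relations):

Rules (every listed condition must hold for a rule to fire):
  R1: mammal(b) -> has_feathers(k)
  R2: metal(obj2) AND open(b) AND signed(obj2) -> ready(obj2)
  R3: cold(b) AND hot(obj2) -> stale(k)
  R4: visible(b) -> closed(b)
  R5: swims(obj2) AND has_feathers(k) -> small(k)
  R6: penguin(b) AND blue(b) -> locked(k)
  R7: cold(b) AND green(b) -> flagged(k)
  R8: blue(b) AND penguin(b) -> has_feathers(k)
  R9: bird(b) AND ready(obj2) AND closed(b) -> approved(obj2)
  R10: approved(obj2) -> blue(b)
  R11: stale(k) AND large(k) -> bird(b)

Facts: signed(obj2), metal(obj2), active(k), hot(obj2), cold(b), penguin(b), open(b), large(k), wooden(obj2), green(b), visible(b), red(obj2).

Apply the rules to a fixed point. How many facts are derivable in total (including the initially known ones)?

Round 1: R2 [metal(obj2) AND open(b) AND signed(obj2) -> ready(obj2)]; R3 [cold(b) AND hot(obj2) -> stale(k)]; R4 [visible(b) -> closed(b)]; R7 [cold(b) AND green(b) -> flagged(k)]. New: ready(obj2), stale(k), closed(b), flagged(k).
Round 2: R11 [stale(k) AND large(k) -> bird(b)]. New: bird(b).
Round 3: R9 [bird(b) AND ready(obj2) AND closed(b) -> approved(obj2)]. New: approved(obj2).
Round 4: R10 [approved(obj2) -> blue(b)]. New: blue(b).
Round 5: R6 [penguin(b) AND blue(b) -> locked(k)]; R8 [blue(b) AND penguin(b) -> has_feathers(k)]. New: locked(k), has_feathers(k).
Closure: {active(k), approved(obj2), bird(b), blue(b), closed(b), cold(b), flagged(k), green(b), has_feathers(k), hot(obj2), large(k), locked(k), metal(obj2), open(b), penguin(b), ready(obj2), red(obj2), signed(obj2), stale(k), visible(b), wooden(obj2)} — 21 facts.

21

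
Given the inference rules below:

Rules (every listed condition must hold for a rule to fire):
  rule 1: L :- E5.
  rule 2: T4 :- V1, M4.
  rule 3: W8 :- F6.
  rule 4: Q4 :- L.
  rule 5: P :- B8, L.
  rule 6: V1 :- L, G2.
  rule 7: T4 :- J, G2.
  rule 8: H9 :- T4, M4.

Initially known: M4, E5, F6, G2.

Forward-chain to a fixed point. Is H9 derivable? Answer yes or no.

yes

Round 1: rule 1 [L :- E5.]; rule 3 [W8 :- F6.]. New: L, W8.
Round 2: rule 4 [Q4 :- L.]; rule 6 [V1 :- L, G2.]. New: Q4, V1.
Round 3: rule 2 [T4 :- V1, M4.]. New: T4.
Round 4: rule 8 [H9 :- T4, M4.]. New: H9.
H9 appears in round 4, so it is derivable.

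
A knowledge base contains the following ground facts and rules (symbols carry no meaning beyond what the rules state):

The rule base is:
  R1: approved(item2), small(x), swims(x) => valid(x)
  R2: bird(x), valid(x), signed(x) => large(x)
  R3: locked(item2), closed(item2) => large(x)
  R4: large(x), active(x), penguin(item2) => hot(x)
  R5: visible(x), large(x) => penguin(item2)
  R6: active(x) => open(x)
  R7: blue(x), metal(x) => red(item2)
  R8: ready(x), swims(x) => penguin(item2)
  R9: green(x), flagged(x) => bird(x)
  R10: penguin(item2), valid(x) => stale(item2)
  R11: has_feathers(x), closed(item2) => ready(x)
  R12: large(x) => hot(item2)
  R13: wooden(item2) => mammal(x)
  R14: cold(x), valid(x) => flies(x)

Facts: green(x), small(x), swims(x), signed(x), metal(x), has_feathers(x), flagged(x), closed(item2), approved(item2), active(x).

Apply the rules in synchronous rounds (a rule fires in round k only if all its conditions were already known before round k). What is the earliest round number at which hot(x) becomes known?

Round 1 — R1, R6, R9, R11, derive valid(x), open(x), bird(x), ready(x).
Round 2 — R2, R8, derive large(x), penguin(item2).
Round 3 — R4, R10, R12, derive hot(x), stale(item2), hot(item2).
hot(x) first appears in round 3.

3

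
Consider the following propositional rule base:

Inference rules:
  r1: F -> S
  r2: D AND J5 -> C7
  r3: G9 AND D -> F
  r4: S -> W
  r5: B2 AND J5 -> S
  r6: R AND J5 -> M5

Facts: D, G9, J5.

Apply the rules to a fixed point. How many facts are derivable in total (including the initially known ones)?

7

Round 1 fires r2, r3, giving C7, F.
Round 2 fires r1, giving S.
Round 3 fires r4, giving W.
Closure: {C7, D, F, G9, J5, S, W} — 7 facts.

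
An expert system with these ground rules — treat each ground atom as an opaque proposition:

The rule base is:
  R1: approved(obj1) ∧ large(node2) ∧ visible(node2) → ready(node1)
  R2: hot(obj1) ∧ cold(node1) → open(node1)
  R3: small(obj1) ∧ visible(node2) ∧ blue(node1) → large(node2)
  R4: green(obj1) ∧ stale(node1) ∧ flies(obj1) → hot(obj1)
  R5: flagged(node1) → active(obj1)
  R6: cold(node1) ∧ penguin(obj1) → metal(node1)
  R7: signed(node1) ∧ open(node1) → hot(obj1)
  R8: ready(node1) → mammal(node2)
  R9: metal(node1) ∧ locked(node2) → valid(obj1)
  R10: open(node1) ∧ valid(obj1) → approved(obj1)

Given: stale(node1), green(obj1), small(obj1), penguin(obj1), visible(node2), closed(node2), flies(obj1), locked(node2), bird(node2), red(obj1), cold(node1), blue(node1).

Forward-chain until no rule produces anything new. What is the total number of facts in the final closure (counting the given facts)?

Round 1 fires R3, R4, R6, giving large(node2), hot(obj1), metal(node1).
Round 2 fires R2, R9, giving open(node1), valid(obj1).
Round 3 fires R10, giving approved(obj1).
Round 4 fires R1, giving ready(node1).
Round 5 fires R8, giving mammal(node2).
Closure: {approved(obj1), bird(node2), blue(node1), closed(node2), cold(node1), flies(obj1), green(obj1), hot(obj1), large(node2), locked(node2), mammal(node2), metal(node1), open(node1), penguin(obj1), ready(node1), red(obj1), small(obj1), stale(node1), valid(obj1), visible(node2)} — 20 facts.

20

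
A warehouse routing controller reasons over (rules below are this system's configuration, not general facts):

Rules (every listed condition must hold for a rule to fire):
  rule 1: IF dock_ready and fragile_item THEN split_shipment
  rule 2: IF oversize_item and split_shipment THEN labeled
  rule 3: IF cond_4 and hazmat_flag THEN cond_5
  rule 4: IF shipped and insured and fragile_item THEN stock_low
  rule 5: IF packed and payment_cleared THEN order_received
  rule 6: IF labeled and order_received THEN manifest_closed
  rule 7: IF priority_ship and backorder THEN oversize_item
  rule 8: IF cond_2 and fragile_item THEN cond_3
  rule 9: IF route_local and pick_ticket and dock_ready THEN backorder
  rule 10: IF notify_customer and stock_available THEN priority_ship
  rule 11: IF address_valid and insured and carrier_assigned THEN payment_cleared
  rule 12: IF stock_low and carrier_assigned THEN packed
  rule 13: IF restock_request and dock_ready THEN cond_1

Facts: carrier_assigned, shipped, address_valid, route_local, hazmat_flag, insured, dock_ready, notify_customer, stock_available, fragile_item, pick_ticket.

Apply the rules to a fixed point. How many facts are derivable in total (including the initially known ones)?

21

Round 1: rule 1 [IF dock_ready and fragile_item THEN split_shipment]; rule 4 [IF shipped and insured and fragile_item THEN stock_low]; rule 9 [IF route_local and pick_ticket and dock_ready THEN backorder]; rule 10 [IF notify_customer and stock_available THEN priority_ship]; rule 11 [IF address_valid and insured and carrier_assigned THEN payment_cleared]. New: split_shipment, stock_low, backorder, priority_ship, payment_cleared.
Round 2: rule 7 [IF priority_ship and backorder THEN oversize_item]; rule 12 [IF stock_low and carrier_assigned THEN packed]. New: oversize_item, packed.
Round 3: rule 2 [IF oversize_item and split_shipment THEN labeled]; rule 5 [IF packed and payment_cleared THEN order_received]. New: labeled, order_received.
Round 4: rule 6 [IF labeled and order_received THEN manifest_closed]. New: manifest_closed.
Closure: {address_valid, backorder, carrier_assigned, dock_ready, fragile_item, hazmat_flag, insured, labeled, manifest_closed, notify_customer, order_received, oversize_item, packed, payment_cleared, pick_ticket, priority_ship, route_local, shipped, split_shipment, stock_available, stock_low} — 21 facts.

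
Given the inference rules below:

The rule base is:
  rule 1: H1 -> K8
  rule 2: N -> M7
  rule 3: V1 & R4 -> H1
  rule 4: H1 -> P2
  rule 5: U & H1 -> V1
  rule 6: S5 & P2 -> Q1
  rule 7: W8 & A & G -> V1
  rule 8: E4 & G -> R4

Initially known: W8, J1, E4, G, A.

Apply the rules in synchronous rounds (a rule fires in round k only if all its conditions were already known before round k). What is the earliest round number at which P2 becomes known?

Round 1 fires rule 7, rule 8, giving V1, R4.
Round 2 fires rule 3, giving H1.
Round 3 fires rule 1, rule 4, giving K8, P2.
P2 first appears in round 3.

3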